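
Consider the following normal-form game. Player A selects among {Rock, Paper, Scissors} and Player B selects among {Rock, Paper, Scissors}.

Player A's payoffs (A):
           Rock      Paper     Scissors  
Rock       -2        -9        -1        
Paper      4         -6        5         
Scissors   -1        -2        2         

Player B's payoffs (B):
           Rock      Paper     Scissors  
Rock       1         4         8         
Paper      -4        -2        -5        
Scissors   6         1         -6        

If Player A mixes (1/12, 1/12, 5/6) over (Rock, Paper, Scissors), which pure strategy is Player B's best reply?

Compute Player B's expected payoff from each pure strategy against the given mix.
Rock: (1/12)·1 + (1/12)·(-4) + (5/6)·6 = 19/4
Paper: (1/12)·4 + (1/12)·(-2) + (5/6)·1 = 1
Scissors: (1/12)·8 + (1/12)·(-5) + (5/6)·(-6) = -19/4
Highest expected payoff is 19/4, from Rock.

Rock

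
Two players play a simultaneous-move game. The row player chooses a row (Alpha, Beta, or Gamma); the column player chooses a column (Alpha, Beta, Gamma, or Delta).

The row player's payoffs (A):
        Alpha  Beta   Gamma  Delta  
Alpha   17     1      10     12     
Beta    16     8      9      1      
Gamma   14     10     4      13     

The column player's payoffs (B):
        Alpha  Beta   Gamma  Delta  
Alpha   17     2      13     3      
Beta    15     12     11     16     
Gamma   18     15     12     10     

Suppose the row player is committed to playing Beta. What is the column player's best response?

Delta

With the row player fixed at Beta, the column player's payoffs are: Alpha → 15, Beta → 12, Gamma → 11, Delta → 16.
The maximum is 16, achieved by Delta.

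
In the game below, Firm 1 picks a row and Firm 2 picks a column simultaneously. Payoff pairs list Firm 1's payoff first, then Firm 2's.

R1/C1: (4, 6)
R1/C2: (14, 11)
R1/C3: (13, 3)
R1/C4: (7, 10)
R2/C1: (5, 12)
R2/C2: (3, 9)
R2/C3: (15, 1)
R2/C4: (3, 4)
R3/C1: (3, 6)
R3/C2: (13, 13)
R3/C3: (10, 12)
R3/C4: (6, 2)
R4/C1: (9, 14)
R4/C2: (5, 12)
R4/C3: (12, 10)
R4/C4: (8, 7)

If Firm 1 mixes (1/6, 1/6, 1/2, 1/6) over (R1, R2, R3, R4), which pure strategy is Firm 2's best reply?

C2

Firm 2's best reply maximizes expected payoff against the mix.
C1: (1/6)·6 + (1/6)·12 + (1/2)·6 + (1/6)·14 = 25/3
C2: (1/6)·11 + (1/6)·9 + (1/2)·13 + (1/6)·12 = 71/6
C3: (1/6)·3 + (1/6)·1 + (1/2)·12 + (1/6)·10 = 25/3
C4: (1/6)·10 + (1/6)·4 + (1/2)·2 + (1/6)·7 = 9/2
Highest expected payoff is 71/6, from C2.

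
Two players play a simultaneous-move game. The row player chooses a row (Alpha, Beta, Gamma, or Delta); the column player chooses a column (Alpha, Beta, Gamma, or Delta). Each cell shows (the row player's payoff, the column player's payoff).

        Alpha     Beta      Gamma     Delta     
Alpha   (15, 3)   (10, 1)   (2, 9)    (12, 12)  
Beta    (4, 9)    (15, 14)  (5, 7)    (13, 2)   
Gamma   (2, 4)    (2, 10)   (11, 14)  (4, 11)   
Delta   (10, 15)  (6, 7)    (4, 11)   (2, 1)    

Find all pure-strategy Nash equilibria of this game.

(Beta, Beta) and (Gamma, Gamma)

Check mutual best responses: a cell is a NE iff neither player can gain by unilaterally deviating.
The row player's best responses — vs Alpha: Alpha (payoff 15); vs Beta: Beta (payoff 15); vs Gamma: Gamma (payoff 11); vs Delta: Beta (payoff 13).
The column player's best responses — vs Alpha: Delta (payoff 12); vs Beta: Beta (payoff 14); vs Gamma: Gamma (payoff 14); vs Delta: Alpha (payoff 15).
Mutual best responses occur at (Beta, Beta) and (Gamma, Gamma); at each, neither player gains by switching.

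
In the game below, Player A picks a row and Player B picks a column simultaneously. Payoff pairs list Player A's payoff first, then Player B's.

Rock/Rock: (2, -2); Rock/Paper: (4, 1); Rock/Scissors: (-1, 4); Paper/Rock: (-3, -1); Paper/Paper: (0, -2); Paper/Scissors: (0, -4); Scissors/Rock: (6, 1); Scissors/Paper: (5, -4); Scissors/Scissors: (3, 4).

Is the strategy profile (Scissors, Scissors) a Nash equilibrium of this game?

Holding Player B at Scissors: Player A gets 3 from Scissors, versus -1 from Rock, 0 from Paper. No profitable deviation for Player A.
Holding Player A at Scissors: Player B gets 4 from Scissors, versus 1 from Rock, -4 from Paper. No profitable deviation for Player B either.

Yes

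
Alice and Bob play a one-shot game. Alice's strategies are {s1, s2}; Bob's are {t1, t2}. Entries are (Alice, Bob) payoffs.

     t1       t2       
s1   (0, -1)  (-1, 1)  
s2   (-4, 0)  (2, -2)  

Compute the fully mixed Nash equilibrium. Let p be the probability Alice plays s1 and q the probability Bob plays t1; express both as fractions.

p = 1/2, q = 3/7

In a mixed NE each player is indifferent between their pure strategies, so the opponent's mix sets the indifference.
Bob indifferent between t1 and t2: p·(-1) + (1−p)·0 = p·1 + (1−p)·(-2) ⟹ 0 + (-1)p = (-2) + 3p ⟹ p = 1/2.
Alice indifferent between s1 and s2: q·0 + (1−q)·(-1) = q·(-4) + (1−q)·2 ⟹ (-1) + 1q = 2 + (-6)q ⟹ q = 3/7.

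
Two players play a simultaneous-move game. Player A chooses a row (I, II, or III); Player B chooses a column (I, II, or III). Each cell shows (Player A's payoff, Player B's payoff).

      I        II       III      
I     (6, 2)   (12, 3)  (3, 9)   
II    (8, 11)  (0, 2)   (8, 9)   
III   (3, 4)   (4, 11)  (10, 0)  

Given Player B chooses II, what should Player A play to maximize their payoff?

I

With Player B fixed at II, Player A's payoffs are: I → 12, II → 0, III → 4.
The maximum is 12, achieved by I.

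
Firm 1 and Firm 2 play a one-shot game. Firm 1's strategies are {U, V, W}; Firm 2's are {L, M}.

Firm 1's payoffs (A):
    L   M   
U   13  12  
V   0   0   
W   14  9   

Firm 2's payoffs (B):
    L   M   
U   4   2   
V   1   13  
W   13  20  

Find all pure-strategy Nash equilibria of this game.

None

Check mutual best responses: a cell is a NE iff neither player can gain by unilaterally deviating.
Firm 1's best responses — vs L: W (payoff 14); vs M: U (payoff 12).
Firm 2's best responses — vs U: L (payoff 4); vs V: M (payoff 13); vs W: M (payoff 20).
No cell has both players best-responding. For instance, Firm 1's best reply to L is W, but against W Firm 2 prefers M over L.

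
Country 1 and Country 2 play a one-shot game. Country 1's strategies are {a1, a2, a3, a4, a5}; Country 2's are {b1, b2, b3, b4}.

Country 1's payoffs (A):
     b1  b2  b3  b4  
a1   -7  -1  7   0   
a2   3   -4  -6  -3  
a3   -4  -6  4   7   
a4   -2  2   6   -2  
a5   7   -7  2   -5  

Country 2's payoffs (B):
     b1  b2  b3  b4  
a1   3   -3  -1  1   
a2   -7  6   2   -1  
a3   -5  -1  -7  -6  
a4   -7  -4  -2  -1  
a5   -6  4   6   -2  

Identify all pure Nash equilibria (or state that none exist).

A profile is a Nash equilibrium when each player is best-responding to the other.
Country 1's best responses — vs b1: a5 (payoff 7); vs b2: a4 (payoff 2); vs b3: a1 (payoff 7); vs b4: a3 (payoff 7).
Country 2's best responses — vs a1: b1 (payoff 3); vs a2: b2 (payoff 6); vs a3: b2 (payoff -1); vs a4: b4 (payoff -1); vs a5: b3 (payoff 6).
No cell has both players best-responding. For instance, Country 1's best reply to b3 is a1, but against a1 Country 2 prefers b1 over b3.

None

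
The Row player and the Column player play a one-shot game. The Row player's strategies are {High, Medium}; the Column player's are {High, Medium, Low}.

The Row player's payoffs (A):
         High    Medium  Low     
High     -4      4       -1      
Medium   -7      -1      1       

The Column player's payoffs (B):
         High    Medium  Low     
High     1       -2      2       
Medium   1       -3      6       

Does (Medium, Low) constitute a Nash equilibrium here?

Yes

Holding the Column player at Low: the Row player gets 1 from Medium, versus -1 from High. No profitable deviation for the Row player.
Holding the Row player at Medium: the Column player gets 6 from Low, versus 1 from High, -3 from Medium. No profitable deviation for the Column player either.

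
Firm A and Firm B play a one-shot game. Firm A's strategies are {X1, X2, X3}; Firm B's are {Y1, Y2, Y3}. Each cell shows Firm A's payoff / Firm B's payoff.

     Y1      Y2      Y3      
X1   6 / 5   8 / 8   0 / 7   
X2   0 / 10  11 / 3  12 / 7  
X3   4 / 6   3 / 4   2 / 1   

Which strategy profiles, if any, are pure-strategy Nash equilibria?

None

A profile is a Nash equilibrium when each player is best-responding to the other.
Firm A's best responses — vs Y1: X1 (payoff 6); vs Y2: X2 (payoff 11); vs Y3: X2 (payoff 12).
Firm B's best responses — vs X1: Y2 (payoff 8); vs X2: Y1 (payoff 10); vs X3: Y1 (payoff 6).
No cell has both players best-responding. For instance, Firm A's best reply to Y1 is X1, but against X1 Firm B prefers Y2 over Y1.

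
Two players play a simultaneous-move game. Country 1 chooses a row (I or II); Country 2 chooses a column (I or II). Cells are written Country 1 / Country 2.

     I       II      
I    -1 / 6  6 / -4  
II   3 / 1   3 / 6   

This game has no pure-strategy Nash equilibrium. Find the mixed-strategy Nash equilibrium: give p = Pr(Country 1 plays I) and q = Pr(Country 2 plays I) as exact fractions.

In a mixed NE each player is indifferent between their pure strategies, so the opponent's mix sets the indifference.
Country 2 indifferent between I and II: p·6 + (1−p)·1 = p·(-4) + (1−p)·6 ⟹ 1 + 5p = 6 + (-10)p ⟹ p = 1/3.
Country 1 indifferent between I and II: q·(-1) + (1−q)·6 = q·3 + (1−q)·3 ⟹ 6 + (-7)q = 3 + 0q ⟹ q = 3/7.

p = 1/3, q = 3/7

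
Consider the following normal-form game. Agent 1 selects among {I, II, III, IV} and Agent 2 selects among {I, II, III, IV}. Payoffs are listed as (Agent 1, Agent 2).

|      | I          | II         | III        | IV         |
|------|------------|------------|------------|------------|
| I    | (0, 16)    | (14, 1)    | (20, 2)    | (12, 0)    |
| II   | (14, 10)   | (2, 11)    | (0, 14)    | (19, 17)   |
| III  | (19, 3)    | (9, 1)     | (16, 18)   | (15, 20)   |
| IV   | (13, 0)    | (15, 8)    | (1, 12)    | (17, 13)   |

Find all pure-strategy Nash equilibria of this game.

Find each player's best response to every opponent strategy; NE are the intersections.
Agent 1's best responses — vs I: III (payoff 19); vs II: IV (payoff 15); vs III: I (payoff 20); vs IV: II (payoff 19).
Agent 2's best responses — vs I: I (payoff 16); vs II: IV (payoff 17); vs III: IV (payoff 20); vs IV: IV (payoff 13).
The only mutual best response is (II, IV); neither player gains by switching there.

(II, IV)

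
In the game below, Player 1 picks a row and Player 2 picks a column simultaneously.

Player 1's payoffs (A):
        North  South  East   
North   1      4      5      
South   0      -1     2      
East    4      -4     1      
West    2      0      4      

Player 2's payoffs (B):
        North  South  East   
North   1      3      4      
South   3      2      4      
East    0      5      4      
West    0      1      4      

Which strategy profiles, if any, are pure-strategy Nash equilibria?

(North, East)

A profile is a Nash equilibrium when each player is best-responding to the other.
Player 1's best responses — vs North: East (payoff 4); vs South: North (payoff 4); vs East: North (payoff 5).
Player 2's best responses — vs North: East (payoff 4); vs South: East (payoff 4); vs East: South (payoff 5); vs West: East (payoff 4).
The only mutual best response is (North, East); neither player gains by switching there.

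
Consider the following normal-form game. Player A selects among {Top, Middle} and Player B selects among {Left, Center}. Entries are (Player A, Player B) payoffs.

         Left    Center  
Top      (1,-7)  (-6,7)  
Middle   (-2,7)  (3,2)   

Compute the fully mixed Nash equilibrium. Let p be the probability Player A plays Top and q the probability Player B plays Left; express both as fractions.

Each player's mixing probability is pinned down by making the *other* player indifferent.
Player B indifferent between Left and Center: p·(-7) + (1−p)·7 = p·7 + (1−p)·2 ⟹ 7 + (-14)p = 2 + 5p ⟹ p = 5/19.
Player A indifferent between Top and Middle: q·1 + (1−q)·(-6) = q·(-2) + (1−q)·3 ⟹ (-6) + 7q = 3 + (-5)q ⟹ q = 3/4.

p = 5/19, q = 3/4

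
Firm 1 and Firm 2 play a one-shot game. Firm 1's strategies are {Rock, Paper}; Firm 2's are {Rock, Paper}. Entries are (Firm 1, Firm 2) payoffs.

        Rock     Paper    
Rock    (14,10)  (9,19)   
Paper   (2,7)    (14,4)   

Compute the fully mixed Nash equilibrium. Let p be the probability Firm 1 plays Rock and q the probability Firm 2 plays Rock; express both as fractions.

In a mixed NE each player is indifferent between their pure strategies, so the opponent's mix sets the indifference.
Firm 2 indifferent between Rock and Paper: p·10 + (1−p)·7 = p·19 + (1−p)·4 ⟹ 7 + 3p = 4 + 15p ⟹ p = 1/4.
Firm 1 indifferent between Rock and Paper: q·14 + (1−q)·9 = q·2 + (1−q)·14 ⟹ 9 + 5q = 14 + (-12)q ⟹ q = 5/17.

p = 1/4, q = 5/17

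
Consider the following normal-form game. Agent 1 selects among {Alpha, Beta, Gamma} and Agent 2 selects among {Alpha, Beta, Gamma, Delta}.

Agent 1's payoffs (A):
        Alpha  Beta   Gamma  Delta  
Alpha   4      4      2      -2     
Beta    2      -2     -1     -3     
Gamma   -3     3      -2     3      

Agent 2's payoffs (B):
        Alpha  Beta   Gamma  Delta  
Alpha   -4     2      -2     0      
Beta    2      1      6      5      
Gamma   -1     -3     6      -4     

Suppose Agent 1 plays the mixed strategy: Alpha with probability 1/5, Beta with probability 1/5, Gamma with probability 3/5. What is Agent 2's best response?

Agent 2's best reply maximizes expected payoff against the mix.
Alpha: (1/5)·(-4) + (1/5)·2 + (3/5)·(-1) = -1
Beta: (1/5)·2 + (1/5)·1 + (3/5)·(-3) = -6/5
Gamma: (1/5)·(-2) + (1/5)·6 + (3/5)·6 = 22/5
Delta: (1/5)·0 + (1/5)·5 + (3/5)·(-4) = -7/5
Highest expected payoff is 22/5, from Gamma.

Gamma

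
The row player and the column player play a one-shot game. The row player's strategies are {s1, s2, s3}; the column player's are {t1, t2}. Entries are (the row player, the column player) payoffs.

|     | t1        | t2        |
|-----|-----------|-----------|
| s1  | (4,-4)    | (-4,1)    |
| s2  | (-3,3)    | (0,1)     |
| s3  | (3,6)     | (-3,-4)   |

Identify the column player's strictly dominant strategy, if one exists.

A strategy is strictly dominant if it gives the column player a strictly higher payoff than every other strategy, against every choice by the opponent.
t1 is not dominant: against s1, t2 gives 1 > -4.
t2 is not dominant: against s2, t1 gives 3 > 1.
No single strategy is best against every opponent action.

None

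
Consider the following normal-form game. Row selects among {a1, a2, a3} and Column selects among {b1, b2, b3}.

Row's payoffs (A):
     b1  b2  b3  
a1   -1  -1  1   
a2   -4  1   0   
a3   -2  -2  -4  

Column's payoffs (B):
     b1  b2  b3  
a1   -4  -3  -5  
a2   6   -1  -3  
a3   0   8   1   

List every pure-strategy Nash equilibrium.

None

Find each player's best response to every opponent strategy; NE are the intersections.
Row's best responses — vs b1: a1 (payoff -1); vs b2: a2 (payoff 1); vs b3: a1 (payoff 1).
Column's best responses — vs a1: b2 (payoff -3); vs a2: b1 (payoff 6); vs a3: b2 (payoff 8).
No cell has both players best-responding. For instance, Row's best reply to b1 is a1, but against a1 Column prefers b2 over b1.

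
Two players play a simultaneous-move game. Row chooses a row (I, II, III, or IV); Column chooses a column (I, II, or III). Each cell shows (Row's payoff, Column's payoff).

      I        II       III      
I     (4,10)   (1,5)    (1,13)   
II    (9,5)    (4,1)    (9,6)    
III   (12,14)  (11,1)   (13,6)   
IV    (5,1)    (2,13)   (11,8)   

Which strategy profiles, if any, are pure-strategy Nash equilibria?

(III, I)

A profile is a Nash equilibrium when each player is best-responding to the other.
Row's best responses — vs I: III (payoff 12); vs II: III (payoff 11); vs III: III (payoff 13).
Column's best responses — vs I: III (payoff 13); vs II: III (payoff 6); vs III: I (payoff 14); vs IV: II (payoff 13).
The only mutual best response is (III, I); neither player gains by switching there.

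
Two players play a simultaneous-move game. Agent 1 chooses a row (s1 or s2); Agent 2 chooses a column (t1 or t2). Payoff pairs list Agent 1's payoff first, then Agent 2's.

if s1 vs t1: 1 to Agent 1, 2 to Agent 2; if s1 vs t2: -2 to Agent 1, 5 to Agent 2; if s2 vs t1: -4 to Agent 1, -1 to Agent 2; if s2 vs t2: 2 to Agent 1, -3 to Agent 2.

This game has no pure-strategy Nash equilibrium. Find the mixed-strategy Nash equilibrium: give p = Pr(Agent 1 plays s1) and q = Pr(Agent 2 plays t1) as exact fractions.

p = 2/5, q = 4/9

In a mixed NE each player is indifferent between their pure strategies, so the opponent's mix sets the indifference.
Agent 2 indifferent between t1 and t2: p·2 + (1−p)·(-1) = p·5 + (1−p)·(-3) ⟹ (-1) + 3p = (-3) + 8p ⟹ p = 2/5.
Agent 1 indifferent between s1 and s2: q·1 + (1−q)·(-2) = q·(-4) + (1−q)·2 ⟹ (-2) + 3q = 2 + (-6)q ⟹ q = 4/9.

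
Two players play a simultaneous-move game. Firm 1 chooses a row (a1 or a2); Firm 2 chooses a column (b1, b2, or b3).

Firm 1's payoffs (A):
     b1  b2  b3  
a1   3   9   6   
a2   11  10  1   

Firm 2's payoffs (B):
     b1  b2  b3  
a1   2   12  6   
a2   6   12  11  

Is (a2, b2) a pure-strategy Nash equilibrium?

Yes

Holding Firm 2 at b2: Firm 1 gets 10 from a2, versus 9 from a1. No profitable deviation for Firm 1.
Holding Firm 1 at a2: Firm 2 gets 12 from b2, versus 6 from b1, 11 from b3. No profitable deviation for Firm 2 either.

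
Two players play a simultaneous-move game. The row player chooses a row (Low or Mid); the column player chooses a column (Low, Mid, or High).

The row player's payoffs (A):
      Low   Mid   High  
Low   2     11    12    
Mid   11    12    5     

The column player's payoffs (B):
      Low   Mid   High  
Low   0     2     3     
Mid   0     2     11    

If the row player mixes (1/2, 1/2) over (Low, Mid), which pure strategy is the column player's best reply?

Compute the column player's expected payoff from each pure strategy against the given mix.
Low: (1/2)·0 + (1/2)·0 = 0
Mid: (1/2)·2 + (1/2)·2 = 2
High: (1/2)·3 + (1/2)·11 = 7
Highest expected payoff is 7, from High.

High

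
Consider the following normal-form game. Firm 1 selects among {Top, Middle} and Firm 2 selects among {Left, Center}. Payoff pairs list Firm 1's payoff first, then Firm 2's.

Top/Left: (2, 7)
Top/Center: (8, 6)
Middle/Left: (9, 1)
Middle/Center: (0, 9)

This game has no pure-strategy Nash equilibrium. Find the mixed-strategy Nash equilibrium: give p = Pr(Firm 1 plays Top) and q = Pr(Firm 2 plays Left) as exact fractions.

In a mixed NE each player is indifferent between their pure strategies, so the opponent's mix sets the indifference.
Firm 2 indifferent between Left and Center: p·7 + (1−p)·1 = p·6 + (1−p)·9 ⟹ 1 + 6p = 9 + (-3)p ⟹ p = 8/9.
Firm 1 indifferent between Top and Middle: q·2 + (1−q)·8 = q·9 + (1−q)·0 ⟹ 8 + (-6)q = 0 + 9q ⟹ q = 8/15.

p = 8/9, q = 8/15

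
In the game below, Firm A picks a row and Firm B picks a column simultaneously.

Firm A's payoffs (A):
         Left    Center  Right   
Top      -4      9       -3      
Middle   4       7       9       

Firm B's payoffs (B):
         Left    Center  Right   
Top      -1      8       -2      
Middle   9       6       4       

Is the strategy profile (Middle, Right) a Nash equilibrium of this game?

No

Holding Firm B at Right: Firm A gets 9 from Middle, versus -3 from Top. No profitable deviation for Firm A.
Holding Firm A at Middle: Firm B gets 4 from Right but could get 9 by switching to Left. Firm B has a profitable deviation.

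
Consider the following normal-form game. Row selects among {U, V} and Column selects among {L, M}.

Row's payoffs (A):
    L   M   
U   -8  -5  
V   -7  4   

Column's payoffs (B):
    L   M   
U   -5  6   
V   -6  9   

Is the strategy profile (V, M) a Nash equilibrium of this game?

Yes

Holding Column at M: Row gets 4 from V, versus -5 from U. No profitable deviation for Row.
Holding Row at V: Column gets 9 from M, versus -6 from L. No profitable deviation for Column either.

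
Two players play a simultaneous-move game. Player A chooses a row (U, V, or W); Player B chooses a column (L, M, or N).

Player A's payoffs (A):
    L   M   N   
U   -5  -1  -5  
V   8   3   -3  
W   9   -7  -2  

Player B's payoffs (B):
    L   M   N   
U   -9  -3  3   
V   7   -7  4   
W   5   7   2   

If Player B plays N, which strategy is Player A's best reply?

W

With Player B fixed at N, Player A's payoffs are: U → -5, V → -3, W → -2.
The maximum is -2, achieved by W.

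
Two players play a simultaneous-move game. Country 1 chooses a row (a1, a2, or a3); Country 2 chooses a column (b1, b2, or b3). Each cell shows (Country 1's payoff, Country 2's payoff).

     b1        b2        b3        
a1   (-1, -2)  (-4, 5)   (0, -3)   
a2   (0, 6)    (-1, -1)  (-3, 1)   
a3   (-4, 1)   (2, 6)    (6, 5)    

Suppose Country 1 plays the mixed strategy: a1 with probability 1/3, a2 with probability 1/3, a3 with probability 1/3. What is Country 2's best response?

b2

Country 2's best reply maximizes expected payoff against the mix.
b1: (1/3)·(-2) + (1/3)·6 + (1/3)·1 = 5/3
b2: (1/3)·5 + (1/3)·(-1) + (1/3)·6 = 10/3
b3: (1/3)·(-3) + (1/3)·1 + (1/3)·5 = 1
Highest expected payoff is 10/3, from b2.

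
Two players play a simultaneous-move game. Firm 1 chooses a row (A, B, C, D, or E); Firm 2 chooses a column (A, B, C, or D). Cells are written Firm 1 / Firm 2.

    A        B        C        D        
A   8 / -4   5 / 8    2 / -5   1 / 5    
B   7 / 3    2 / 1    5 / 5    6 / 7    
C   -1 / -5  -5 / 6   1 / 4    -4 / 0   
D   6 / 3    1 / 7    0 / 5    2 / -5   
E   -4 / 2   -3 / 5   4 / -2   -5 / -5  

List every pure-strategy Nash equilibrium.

Find each player's best response to every opponent strategy; NE are the intersections.
Firm 1's best responses — vs A: A (payoff 8); vs B: A (payoff 5); vs C: B (payoff 5); vs D: B (payoff 6).
Firm 2's best responses — vs A: B (payoff 8); vs B: D (payoff 7); vs C: B (payoff 6); vs D: B (payoff 7); vs E: B (payoff 5).
Mutual best responses occur at (A, B) and (B, D); at each, neither player gains by switching.

(A, B) and (B, D)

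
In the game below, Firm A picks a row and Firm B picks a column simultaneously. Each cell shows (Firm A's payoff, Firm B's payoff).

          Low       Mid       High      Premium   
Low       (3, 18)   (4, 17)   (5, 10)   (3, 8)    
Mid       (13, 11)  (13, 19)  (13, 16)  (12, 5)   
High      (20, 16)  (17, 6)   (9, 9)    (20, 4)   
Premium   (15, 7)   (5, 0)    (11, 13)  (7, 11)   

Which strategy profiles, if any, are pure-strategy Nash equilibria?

Find each player's best response to every opponent strategy; NE are the intersections.
Firm A's best responses — vs Low: High (payoff 20); vs Mid: High (payoff 17); vs High: Mid (payoff 13); vs Premium: High (payoff 20).
Firm B's best responses — vs Low: Low (payoff 18); vs Mid: Mid (payoff 19); vs High: Low (payoff 16); vs Premium: High (payoff 13).
The only mutual best response is (High, Low); neither player gains by switching there.

(High, Low)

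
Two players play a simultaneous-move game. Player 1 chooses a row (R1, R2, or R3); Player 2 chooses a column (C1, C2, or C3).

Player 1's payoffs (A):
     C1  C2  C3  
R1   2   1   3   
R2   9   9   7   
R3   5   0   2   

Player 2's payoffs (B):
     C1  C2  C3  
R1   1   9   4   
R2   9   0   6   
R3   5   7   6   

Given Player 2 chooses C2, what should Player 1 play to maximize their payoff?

R2

With Player 2 fixed at C2, Player 1's payoffs are: R1 → 1, R2 → 9, R3 → 0.
The maximum is 9, achieved by R2.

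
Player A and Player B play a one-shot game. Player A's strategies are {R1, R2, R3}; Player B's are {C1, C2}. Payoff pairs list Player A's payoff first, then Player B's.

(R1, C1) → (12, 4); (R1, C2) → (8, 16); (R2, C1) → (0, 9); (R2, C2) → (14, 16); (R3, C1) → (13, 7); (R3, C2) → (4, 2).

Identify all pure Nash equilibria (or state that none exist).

A profile is a Nash equilibrium when each player is best-responding to the other.
Player A's best responses — vs C1: R3 (payoff 13); vs C2: R2 (payoff 14).
Player B's best responses — vs R1: C2 (payoff 16); vs R2: C2 (payoff 16); vs R3: C1 (payoff 7).
Mutual best responses occur at (R2, C2) and (R3, C1); at each, neither player gains by switching.

(R2, C2) and (R3, C1)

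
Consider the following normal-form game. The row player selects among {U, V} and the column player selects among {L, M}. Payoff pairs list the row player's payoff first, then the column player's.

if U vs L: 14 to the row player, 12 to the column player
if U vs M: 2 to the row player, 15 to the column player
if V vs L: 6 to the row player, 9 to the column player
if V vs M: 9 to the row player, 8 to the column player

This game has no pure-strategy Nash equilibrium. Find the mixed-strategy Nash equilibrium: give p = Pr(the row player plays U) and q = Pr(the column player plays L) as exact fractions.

p = 1/4, q = 7/15

In a mixed NE each player is indifferent between their pure strategies, so the opponent's mix sets the indifference.
The column player indifferent between L and M: p·12 + (1−p)·9 = p·15 + (1−p)·8 ⟹ 9 + 3p = 8 + 7p ⟹ p = 1/4.
The row player indifferent between U and V: q·14 + (1−q)·2 = q·6 + (1−q)·9 ⟹ 2 + 12q = 9 + (-3)q ⟹ q = 7/15.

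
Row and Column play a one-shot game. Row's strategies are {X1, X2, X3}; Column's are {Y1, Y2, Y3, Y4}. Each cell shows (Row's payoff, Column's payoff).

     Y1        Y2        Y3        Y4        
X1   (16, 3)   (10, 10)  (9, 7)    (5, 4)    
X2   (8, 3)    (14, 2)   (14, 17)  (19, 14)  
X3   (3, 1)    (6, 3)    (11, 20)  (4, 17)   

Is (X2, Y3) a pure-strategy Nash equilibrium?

Holding Column at Y3: Row gets 14 from X2, versus 9 from X1, 11 from X3. No profitable deviation for Row.
Holding Row at X2: Column gets 17 from Y3, versus 3 from Y1, 2 from Y2, 14 from Y4. No profitable deviation for Column either.

Yes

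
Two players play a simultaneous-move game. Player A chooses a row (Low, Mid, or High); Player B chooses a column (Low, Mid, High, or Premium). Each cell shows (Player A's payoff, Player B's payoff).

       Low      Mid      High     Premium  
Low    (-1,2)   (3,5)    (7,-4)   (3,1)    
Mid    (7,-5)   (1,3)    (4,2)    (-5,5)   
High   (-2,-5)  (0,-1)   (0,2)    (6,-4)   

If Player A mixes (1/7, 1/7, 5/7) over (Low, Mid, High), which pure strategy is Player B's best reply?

High

Player B's best reply maximizes expected payoff against the mix.
Low: (1/7)·2 + (1/7)·(-5) + (5/7)·(-5) = -4
Mid: (1/7)·5 + (1/7)·3 + (5/7)·(-1) = 3/7
High: (1/7)·(-4) + (1/7)·2 + (5/7)·2 = 8/7
Premium: (1/7)·1 + (1/7)·5 + (5/7)·(-4) = -2
Highest expected payoff is 8/7, from High.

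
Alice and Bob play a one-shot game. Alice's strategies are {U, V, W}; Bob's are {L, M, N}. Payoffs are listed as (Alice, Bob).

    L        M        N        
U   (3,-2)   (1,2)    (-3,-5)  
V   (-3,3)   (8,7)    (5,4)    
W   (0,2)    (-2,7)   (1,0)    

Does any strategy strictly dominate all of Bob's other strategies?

Check whether one of Bob's strategies beats all alternatives regardless of what the opponent does.
M strictly dominates: vs U: 2 > each of {-2, -5}; vs V: 7 > each of {3, 4}; vs W: 7 > each of {2, 0}.

M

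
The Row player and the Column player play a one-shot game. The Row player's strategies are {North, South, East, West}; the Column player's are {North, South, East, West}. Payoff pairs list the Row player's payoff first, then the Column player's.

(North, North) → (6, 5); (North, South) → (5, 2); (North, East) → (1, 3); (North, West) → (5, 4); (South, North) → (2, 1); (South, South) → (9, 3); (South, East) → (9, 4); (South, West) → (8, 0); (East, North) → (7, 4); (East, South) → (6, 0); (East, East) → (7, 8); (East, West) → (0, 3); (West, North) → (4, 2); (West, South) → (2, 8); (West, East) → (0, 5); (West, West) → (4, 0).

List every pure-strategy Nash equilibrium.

(South, East)

Find each player's best response to every opponent strategy; NE are the intersections.
The Row player's best responses — vs North: East (payoff 7); vs South: South (payoff 9); vs East: South (payoff 9); vs West: South (payoff 8).
The Column player's best responses — vs North: North (payoff 5); vs South: East (payoff 4); vs East: East (payoff 8); vs West: South (payoff 8).
The only mutual best response is (South, East); neither player gains by switching there.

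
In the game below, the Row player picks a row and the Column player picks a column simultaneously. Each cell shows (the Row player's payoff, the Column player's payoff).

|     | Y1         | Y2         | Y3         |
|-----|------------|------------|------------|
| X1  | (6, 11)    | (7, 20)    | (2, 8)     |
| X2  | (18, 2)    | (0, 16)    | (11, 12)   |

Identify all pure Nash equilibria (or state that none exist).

Check mutual best responses: a cell is a NE iff neither player can gain by unilaterally deviating.
The Row player's best responses — vs Y1: X2 (payoff 18); vs Y2: X1 (payoff 7); vs Y3: X2 (payoff 11).
The Column player's best responses — vs X1: Y2 (payoff 20); vs X2: Y2 (payoff 16).
The only mutual best response is (X1, Y2); neither player gains by switching there.

(X1, Y2)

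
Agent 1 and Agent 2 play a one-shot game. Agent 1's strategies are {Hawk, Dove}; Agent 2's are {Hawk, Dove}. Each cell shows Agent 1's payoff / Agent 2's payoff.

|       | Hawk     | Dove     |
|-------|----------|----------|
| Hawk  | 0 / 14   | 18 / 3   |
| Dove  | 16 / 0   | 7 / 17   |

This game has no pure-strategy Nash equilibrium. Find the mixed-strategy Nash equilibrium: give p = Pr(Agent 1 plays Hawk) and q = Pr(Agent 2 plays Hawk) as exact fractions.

Each player's mixing probability is pinned down by making the *other* player indifferent.
Agent 2 indifferent between Hawk and Dove: p·14 + (1−p)·0 = p·3 + (1−p)·17 ⟹ 0 + 14p = 17 + (-14)p ⟹ p = 17/28.
Agent 1 indifferent between Hawk and Dove: q·0 + (1−q)·18 = q·16 + (1−q)·7 ⟹ 18 + (-18)q = 7 + 9q ⟹ q = 11/27.

p = 17/28, q = 11/27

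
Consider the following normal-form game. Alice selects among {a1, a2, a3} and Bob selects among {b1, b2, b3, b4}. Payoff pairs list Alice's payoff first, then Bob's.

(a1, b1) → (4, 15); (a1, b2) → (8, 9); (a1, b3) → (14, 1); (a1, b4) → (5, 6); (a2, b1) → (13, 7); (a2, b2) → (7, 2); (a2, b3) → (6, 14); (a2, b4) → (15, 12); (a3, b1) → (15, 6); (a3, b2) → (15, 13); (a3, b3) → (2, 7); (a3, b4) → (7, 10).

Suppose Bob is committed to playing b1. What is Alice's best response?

With Bob fixed at b1, Alice's payoffs are: a1 → 4, a2 → 13, a3 → 15.
The maximum is 15, achieved by a3.

a3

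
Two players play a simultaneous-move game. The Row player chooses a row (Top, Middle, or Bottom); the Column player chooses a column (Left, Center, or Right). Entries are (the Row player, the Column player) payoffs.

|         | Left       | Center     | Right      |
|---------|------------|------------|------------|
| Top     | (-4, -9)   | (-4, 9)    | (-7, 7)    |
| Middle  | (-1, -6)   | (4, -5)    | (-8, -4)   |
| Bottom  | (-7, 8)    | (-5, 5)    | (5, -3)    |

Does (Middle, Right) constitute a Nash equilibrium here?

No

Holding the Column player at Right: the Row player gets -8 from Middle but could get 5 by switching to Bottom. The Row player has a profitable deviation.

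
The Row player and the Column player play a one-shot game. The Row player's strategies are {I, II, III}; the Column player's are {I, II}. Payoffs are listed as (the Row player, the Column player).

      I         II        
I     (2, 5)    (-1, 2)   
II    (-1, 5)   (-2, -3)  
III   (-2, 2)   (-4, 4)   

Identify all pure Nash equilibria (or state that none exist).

Find each player's best response to every opponent strategy; NE are the intersections.
The Row player's best responses — vs I: I (payoff 2); vs II: I (payoff -1).
The Column player's best responses — vs I: I (payoff 5); vs II: I (payoff 5); vs III: II (payoff 4).
The only mutual best response is (I, I); neither player gains by switching there.

(I, I)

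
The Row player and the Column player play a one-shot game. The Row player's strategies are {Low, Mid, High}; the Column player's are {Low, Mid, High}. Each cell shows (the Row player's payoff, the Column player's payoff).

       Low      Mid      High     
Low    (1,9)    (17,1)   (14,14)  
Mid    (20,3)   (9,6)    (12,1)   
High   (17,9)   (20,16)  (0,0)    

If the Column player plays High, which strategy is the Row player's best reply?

Low

With the Column player fixed at High, the Row player's payoffs are: Low → 14, Mid → 12, High → 0.
The maximum is 14, achieved by Low.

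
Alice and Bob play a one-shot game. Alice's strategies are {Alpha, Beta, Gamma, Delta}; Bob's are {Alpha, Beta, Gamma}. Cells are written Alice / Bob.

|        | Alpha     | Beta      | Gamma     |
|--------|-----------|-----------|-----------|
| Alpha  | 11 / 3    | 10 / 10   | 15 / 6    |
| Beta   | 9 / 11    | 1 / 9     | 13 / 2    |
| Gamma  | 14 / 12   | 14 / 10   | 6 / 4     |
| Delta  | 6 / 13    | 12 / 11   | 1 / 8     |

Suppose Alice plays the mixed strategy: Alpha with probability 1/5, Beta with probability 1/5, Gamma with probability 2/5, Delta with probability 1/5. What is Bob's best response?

Alpha

Compute Bob's expected payoff from each pure strategy against the given mix.
Alpha: (1/5)·3 + (1/5)·11 + (2/5)·12 + (1/5)·13 = 51/5
Beta: (1/5)·10 + (1/5)·9 + (2/5)·10 + (1/5)·11 = 10
Gamma: (1/5)·6 + (1/5)·2 + (2/5)·4 + (1/5)·8 = 24/5
Highest expected payoff is 51/5, from Alpha.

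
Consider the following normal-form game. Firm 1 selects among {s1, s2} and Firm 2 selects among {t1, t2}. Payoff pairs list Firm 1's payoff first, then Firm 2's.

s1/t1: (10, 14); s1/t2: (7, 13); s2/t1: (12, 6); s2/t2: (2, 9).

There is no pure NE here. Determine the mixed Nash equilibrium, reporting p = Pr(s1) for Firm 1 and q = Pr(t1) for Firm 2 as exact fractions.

Each player's mixing probability is pinned down by making the *other* player indifferent.
Firm 2 indifferent between t1 and t2: p·14 + (1−p)·6 = p·13 + (1−p)·9 ⟹ 6 + 8p = 9 + 4p ⟹ p = 3/4.
Firm 1 indifferent between s1 and s2: q·10 + (1−q)·7 = q·12 + (1−q)·2 ⟹ 7 + 3q = 2 + 10q ⟹ q = 5/7.

p = 3/4, q = 5/7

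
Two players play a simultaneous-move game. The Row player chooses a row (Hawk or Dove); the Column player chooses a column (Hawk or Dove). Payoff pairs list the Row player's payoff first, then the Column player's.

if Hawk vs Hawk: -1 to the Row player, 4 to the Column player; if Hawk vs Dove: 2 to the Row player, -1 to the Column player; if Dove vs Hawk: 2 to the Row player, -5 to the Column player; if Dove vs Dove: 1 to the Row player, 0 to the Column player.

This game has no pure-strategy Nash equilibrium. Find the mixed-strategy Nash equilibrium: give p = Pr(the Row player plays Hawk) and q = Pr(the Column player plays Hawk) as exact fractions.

In a mixed NE each player is indifferent between their pure strategies, so the opponent's mix sets the indifference.
The Column player indifferent between Hawk and Dove: p·4 + (1−p)·(-5) = p·(-1) + (1−p)·0 ⟹ (-5) + 9p = 0 + (-1)p ⟹ p = 1/2.
The Row player indifferent between Hawk and Dove: q·(-1) + (1−q)·2 = q·2 + (1−q)·1 ⟹ 2 + (-3)q = 1 + 1q ⟹ q = 1/4.

p = 1/2, q = 1/4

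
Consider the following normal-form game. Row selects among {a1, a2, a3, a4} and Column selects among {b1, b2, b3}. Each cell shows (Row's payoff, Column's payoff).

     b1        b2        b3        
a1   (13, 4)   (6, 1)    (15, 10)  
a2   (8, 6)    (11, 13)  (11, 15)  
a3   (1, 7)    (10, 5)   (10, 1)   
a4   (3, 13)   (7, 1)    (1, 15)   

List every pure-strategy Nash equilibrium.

(a1, b3)

Check mutual best responses: a cell is a NE iff neither player can gain by unilaterally deviating.
Row's best responses — vs b1: a1 (payoff 13); vs b2: a2 (payoff 11); vs b3: a1 (payoff 15).
Column's best responses — vs a1: b3 (payoff 10); vs a2: b3 (payoff 15); vs a3: b1 (payoff 7); vs a4: b3 (payoff 15).
The only mutual best response is (a1, b3); neither player gains by switching there.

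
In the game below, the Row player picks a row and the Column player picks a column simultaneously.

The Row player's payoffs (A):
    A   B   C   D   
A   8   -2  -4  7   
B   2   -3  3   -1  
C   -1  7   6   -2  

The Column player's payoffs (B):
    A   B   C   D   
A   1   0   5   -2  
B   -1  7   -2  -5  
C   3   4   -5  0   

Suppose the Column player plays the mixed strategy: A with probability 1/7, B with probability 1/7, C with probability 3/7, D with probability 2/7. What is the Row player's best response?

Compute the Row player's expected payoff from each pure strategy against the given mix.
A: (1/7)·8 + (1/7)·(-2) + (3/7)·(-4) + (2/7)·7 = 8/7
B: (1/7)·2 + (1/7)·(-3) + (3/7)·3 + (2/7)·(-1) = 6/7
C: (1/7)·(-1) + (1/7)·7 + (3/7)·6 + (2/7)·(-2) = 20/7
Highest expected payoff is 20/7, from C.

C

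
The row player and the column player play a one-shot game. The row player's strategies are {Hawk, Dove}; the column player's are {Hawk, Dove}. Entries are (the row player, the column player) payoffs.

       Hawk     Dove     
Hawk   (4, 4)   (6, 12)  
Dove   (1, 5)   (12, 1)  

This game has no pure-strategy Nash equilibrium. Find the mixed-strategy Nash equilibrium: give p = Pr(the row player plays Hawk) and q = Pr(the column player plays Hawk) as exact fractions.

p = 1/3, q = 2/3

Each player's mixing probability is pinned down by making the *other* player indifferent.
The column player indifferent between Hawk and Dove: p·4 + (1−p)·5 = p·12 + (1−p)·1 ⟹ 5 + (-1)p = 1 + 11p ⟹ p = 1/3.
The row player indifferent between Hawk and Dove: q·4 + (1−q)·6 = q·1 + (1−q)·12 ⟹ 6 + (-2)q = 12 + (-11)q ⟹ q = 2/3.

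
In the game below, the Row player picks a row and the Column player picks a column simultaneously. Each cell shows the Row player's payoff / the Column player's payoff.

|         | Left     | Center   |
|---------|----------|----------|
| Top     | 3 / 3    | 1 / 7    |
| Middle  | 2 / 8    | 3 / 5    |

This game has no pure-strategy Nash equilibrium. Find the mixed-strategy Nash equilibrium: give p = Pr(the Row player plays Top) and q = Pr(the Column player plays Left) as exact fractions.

p = 3/7, q = 2/3

Each player's mixing probability is pinned down by making the *other* player indifferent.
The Column player indifferent between Left and Center: p·3 + (1−p)·8 = p·7 + (1−p)·5 ⟹ 8 + (-5)p = 5 + 2p ⟹ p = 3/7.
The Row player indifferent between Top and Middle: q·3 + (1−q)·1 = q·2 + (1−q)·3 ⟹ 1 + 2q = 3 + (-1)q ⟹ q = 2/3.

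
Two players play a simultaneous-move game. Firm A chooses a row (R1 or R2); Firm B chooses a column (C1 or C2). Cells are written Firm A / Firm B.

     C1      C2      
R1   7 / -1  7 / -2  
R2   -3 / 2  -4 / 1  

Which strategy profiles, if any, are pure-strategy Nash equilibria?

(R1, C1)

Check mutual best responses: a cell is a NE iff neither player can gain by unilaterally deviating.
Firm A's best responses — vs C1: R1 (payoff 7); vs C2: R1 (payoff 7).
Firm B's best responses — vs R1: C1 (payoff -1); vs R2: C1 (payoff 2).
The only mutual best response is (R1, C1); neither player gains by switching there.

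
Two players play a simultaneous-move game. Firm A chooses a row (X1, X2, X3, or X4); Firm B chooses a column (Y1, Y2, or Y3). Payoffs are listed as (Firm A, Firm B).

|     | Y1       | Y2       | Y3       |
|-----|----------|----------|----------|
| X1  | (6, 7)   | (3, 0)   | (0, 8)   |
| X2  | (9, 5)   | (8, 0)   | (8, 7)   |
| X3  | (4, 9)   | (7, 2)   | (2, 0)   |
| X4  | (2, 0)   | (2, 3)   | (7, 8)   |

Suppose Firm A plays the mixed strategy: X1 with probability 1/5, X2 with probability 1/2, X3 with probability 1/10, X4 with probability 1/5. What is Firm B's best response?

Y3

Compute Firm B's expected payoff from each pure strategy against the given mix.
Y1: (1/5)·7 + (1/2)·5 + (1/10)·9 + (1/5)·0 = 24/5
Y2: (1/5)·0 + (1/2)·0 + (1/10)·2 + (1/5)·3 = 4/5
Y3: (1/5)·8 + (1/2)·7 + (1/10)·0 + (1/5)·8 = 67/10
Highest expected payoff is 67/10, from Y3.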